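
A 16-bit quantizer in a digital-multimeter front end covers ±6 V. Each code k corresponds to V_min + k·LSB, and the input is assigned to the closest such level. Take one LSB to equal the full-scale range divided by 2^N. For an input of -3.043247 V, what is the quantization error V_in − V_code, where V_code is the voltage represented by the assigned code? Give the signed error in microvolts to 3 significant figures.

−34.1 µV

The full-scale span is 6 − (-6) = 12 V. LSB = 12 V / 2^16 ≈ 183.1 µV.
(V_in − V_min)/LSB = (-3.043247 − (-6)) × 65536/12 = 16147.8137 → nearest code k = 16148.
Reconstructed level: -6 + 16148 × 12/65536 V = -3.0432128906 V.
V_in − V_code = -3.043247 − (-3.0432128906) = −34.1 µV.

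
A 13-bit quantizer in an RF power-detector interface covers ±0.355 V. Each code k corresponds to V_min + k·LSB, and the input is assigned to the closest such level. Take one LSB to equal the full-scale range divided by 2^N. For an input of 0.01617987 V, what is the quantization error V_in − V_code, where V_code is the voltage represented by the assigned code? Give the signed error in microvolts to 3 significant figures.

Full-scale range = 0.355 V − (-0.355 V) = 0.71 V. LSB = 0.71 V / 2^13 ≈ 86.67 µV.
Position in LSBs: (0.01617987 − (-0.355)) × 8192/0.71 = 4282.6838; rounding gives k = 4283.
V_code = V_min + k × range/2^13 = -0.355 + 4283 × 0.71/8192 = 0.01620727539 V.
Error = V_in − V_code = 0.01617987 − (0.01620727539) = −27.4 µV.

−27.4 µV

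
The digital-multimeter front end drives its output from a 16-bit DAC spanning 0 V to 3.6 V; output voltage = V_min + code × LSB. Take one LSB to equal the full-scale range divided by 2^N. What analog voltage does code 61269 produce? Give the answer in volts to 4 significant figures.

V_FS = 3.6 V. LSB = 3.6 V / 2^16.
V_out = 0 + 61269 × (3.6/65536) V
      = 0 V + 3.36561 V = 3.36561 V.

3.366 V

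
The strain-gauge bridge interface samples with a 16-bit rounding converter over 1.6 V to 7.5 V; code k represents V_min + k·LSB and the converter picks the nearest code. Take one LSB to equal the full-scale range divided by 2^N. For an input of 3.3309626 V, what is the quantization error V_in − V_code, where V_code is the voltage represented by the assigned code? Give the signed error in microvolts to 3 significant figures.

+16.2 µV

The full-scale span is 7.5 − (1.6) = 5.9 V. LSB = 5.9 V / 2^16 ≈ 90.03 µV.
(V_in − V_min)/LSB = (3.3309626 − (1.6)) × 65536/5.9 = 19227.1805 → nearest code k = 19227.
V_code = 1.6 + (19227/65536) × 5.9 = 3.3309463501 V.
Error = V_in − V_code = 3.3309626 − (3.3309463501) = +16.2 µV.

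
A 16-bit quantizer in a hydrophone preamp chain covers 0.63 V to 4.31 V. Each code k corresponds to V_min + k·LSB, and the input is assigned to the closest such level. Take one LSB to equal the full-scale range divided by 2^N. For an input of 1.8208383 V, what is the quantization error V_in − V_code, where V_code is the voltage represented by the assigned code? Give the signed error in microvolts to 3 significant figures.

+15.5 µV

Full-scale range = 4.31 V − (0.63 V) = 3.68 V. LSB = 3.68 V / 2^16 ≈ 56.15 µV.
(V_in − V_min)/LSB = (1.8208383 − (0.63)) × 65536/3.68 = 21207.2769 → nearest code k = 21207.
V_code = 0.63 + (21207/65536) × 3.68 = 1.8208227539 V.
Error = V_in − V_code = 1.8208383 − (1.8208227539) = +15.5 µV.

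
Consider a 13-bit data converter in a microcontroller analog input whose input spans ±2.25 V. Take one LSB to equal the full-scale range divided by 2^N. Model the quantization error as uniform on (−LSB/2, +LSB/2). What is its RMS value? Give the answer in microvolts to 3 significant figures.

Full-scale range = 2.25 V − (-2.25 V) = 4.5 V.
Step size = 4.5/8192 V = 0.54932 mV.
RMS of a uniform error over width LSB is LSB/√12 = 159 µV.

159 µV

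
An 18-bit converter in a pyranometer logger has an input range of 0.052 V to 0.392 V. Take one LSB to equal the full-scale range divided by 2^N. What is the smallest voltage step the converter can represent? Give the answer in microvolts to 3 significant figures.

The full-scale span is 0.392 − (0.052) = 0.34 V.
Number of codes = 2^18 = 262144.
Step size = 0.34/262144 V = 1.30 µV.

1.30 µV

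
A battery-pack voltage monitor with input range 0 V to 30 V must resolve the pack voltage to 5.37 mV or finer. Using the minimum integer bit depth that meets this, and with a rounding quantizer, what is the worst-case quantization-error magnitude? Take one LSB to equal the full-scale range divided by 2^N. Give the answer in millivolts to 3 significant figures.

1.83 mV

V_FS = 30 V.
Required number of levels: 30/5.37 mV = 5586.6; smallest N with 2^N ≥ that is 13.
LSB = 30 V ÷ 2^13 = 30/8192 V = 3.6621 mV.
Max error for round-to-nearest is LSB/2 = 1.83 mV.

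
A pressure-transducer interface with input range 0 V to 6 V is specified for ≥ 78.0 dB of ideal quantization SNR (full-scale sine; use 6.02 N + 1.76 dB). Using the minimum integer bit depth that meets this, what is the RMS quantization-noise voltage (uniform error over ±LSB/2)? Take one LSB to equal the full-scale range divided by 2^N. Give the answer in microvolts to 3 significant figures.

Span = 6 V.
Required N = ⌈(78.0 − 1.76)/6.02⌉ = ⌈12.664⌉ = 13.
LSB = 6 V / 2^13 = 0.73242 mV.
V_rms = LSB/√12 = 211 µV.

211 µV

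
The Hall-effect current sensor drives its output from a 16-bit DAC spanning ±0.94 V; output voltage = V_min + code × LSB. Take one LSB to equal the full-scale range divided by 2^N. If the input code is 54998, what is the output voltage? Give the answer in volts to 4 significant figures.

Span: 0.94 V − (-0.94 V) = 1.88 V. LSB = 1.88 V / 2^16.
V_out = -0.94 + 54998 × (1.88/65536) V
      = -0.94 V + 1.57770 V = 0.637701 V.

0.6377 V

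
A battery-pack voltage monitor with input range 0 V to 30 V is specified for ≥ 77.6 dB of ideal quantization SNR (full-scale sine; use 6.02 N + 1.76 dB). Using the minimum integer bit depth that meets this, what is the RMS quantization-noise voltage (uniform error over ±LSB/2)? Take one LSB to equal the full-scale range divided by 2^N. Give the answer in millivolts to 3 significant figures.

1.06 mV

Full-scale range = 30 V.
6.02 N + 1.76 ≥ 77.6 gives N ≥ 12.598, so the minimum integer is 13.
LSB = 30 V / 2^13 = 3.6621 mV.
RMS noise = LSB/√12 = 1.06 mV.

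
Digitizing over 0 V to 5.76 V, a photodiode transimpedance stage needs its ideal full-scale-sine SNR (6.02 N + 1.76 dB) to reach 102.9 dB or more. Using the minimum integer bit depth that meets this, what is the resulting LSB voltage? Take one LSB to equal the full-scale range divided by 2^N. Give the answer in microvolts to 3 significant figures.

Range is 5.76 V.
Solving 6.02 N ≥ 102.9 − 1.76: N ≥ 16.801. Round up → N = 17.
One LSB is 5.76 V / 131072 = 43.9 µV.

43.9 µV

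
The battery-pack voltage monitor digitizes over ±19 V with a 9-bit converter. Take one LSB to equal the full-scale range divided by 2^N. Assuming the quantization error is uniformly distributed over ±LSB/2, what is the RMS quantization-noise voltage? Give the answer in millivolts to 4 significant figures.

Full-scale range = 19 V − (-19 V) = 38 V.
LSB = 38 V ÷ 2^9 = 38/512 V = 74.2188 mV.
σ_q = LSB/√12 = 74.2188 mV/3.4641 = 21.43 mV.

21.43 mV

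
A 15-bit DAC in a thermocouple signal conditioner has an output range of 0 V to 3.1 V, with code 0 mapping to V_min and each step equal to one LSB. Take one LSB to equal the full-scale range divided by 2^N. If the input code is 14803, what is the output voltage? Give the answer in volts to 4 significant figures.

V_FS = 3.1 V. LSB = 3.1 V / 2^15.
V_out = 0 + 14803 × (3.1/32768) V
      = 0 V + 1.40043 V = 1.40043 V.

1.400 V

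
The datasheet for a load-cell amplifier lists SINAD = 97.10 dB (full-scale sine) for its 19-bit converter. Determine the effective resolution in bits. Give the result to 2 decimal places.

15.84 bits

Inverting SNR = 6.02 N + 1.76: N_eff = (97.10 − 1.76)/6.02 = 15.8372.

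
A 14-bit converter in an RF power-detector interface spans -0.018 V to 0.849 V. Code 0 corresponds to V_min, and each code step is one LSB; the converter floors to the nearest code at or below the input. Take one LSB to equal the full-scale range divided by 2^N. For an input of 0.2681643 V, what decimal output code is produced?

Span: 0.849 V − (-0.018 V) = 0.867 V. LSB = 0.867 V / 2^14 ≈ 52.92 µV.
(V_in − V_min) × 2^14/range = (0.2681643 − (-0.018)) × 16384/0.867 = 5407.746.
Floor → code = 5407.

5407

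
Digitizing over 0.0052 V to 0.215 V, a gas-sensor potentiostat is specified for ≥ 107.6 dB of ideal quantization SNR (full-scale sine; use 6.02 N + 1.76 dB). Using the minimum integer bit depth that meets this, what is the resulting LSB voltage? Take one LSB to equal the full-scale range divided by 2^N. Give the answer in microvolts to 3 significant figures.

0.800 µV

Span: 0.215 V − (0.0052 V) = 0.2098 V.
6.02 N + 1.76 ≥ 107.6 gives N ≥ 17.581, so the minimum integer is 18.
Step size = 0.2098/262144 V = 0.800 µV.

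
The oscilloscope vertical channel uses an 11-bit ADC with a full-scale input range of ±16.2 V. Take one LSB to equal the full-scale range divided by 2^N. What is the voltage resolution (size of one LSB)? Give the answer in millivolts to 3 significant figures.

15.8 mV

The full-scale span is 16.2 − (-16.2) = 32.4 V.
2^11 = 2048 levels.
One LSB is 32.4 V / 2048 = 15.8 mV.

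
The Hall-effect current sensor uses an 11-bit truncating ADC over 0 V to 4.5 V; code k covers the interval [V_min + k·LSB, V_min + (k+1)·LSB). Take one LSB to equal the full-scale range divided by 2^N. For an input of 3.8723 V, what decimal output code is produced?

Span = 4.5 V. LSB = 4.5 V / 2^11 ≈ 2.197 mV.
code = ⌊(V_in − V_min)/LSB⌋ = ⌊(V_in − V_min) × 2^11 / range⌋
     = ⌊(3.8723 − (0)) × 2048 / 4.5⌋ = ⌊3.8723 × 2048/4.5⌋
     = ⌊1762.327⌋ = 1762.

1762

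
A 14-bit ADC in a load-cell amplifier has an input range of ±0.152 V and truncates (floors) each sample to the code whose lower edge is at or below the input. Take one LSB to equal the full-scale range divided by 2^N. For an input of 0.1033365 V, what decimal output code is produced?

Range = 0.152 − (-0.152) = 0.304 V. LSB = 0.304 V / 2^14 ≈ 18.55 µV.
(V_in − V_min) × 2^14/range = (0.1033365 − (-0.152)) × 16384/0.304 = 13761.293.
Floor → code = 13761.

13761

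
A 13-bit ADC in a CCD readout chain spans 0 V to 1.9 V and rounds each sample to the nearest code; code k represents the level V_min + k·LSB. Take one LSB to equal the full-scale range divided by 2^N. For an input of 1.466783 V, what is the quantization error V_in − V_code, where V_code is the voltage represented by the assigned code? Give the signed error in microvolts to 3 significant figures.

V_FS = 1.9 V. LSB = 1.9 V / 2^13 ≈ 231.9 µV.
(V_in − V_min)/LSB = (1.466783 − (0)) × 8192/1.9 = 6324.1507 → nearest code k = 6324.
Reconstructed level: 0 + 6324 × 1.9/8192 V = 1.466748047 V.
e = 1.466783 − (1.466748047) = +35.0 µV.

+35.0 µV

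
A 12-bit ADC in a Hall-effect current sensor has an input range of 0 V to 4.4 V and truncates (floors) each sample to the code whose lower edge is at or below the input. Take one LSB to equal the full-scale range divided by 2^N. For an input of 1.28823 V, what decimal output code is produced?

1199

Full-scale range = 4.4 V. LSB = 4.4 V / 2^12 ≈ 1.074 mV.
V_in − V_min = 1.28823 − (0) = 1.28823 V.
Divide by LSB: 1.28823 × 4096/4.4 = 1199.2250.
Truncating gives code 1199.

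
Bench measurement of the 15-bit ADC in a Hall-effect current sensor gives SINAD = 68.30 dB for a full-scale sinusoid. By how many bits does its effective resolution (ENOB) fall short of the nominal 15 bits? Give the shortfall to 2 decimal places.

ENOB = (SINAD − 1.76)/6.02 = (68.30 − 1.76)/6.02 = 11.0532 bits.
Lost resolution: 15 − 11.0532 = 3.9468 bits.

3.95 bits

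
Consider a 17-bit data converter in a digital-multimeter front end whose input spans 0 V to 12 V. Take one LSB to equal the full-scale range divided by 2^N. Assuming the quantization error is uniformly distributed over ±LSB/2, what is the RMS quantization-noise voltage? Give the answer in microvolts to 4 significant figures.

26.43 µV

Full-scale range = 12 V.
LSB = 12 V / 2^17 = 91.5527 µV.
σ_q = LSB/√12 = 91.5527 µV/3.4641 = 26.43 µV.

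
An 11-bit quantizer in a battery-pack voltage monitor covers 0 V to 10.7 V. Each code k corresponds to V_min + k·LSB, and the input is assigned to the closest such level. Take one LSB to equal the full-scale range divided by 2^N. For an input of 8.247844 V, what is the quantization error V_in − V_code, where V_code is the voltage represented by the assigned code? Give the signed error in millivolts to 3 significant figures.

Span = 10.7 V. LSB = 10.7 V / 2^11 ≈ 5.225 mV.
Position in LSBs: (8.247844 − (0)) × 2048/10.7 = 1578.6528; rounding gives k = 1579.
V_code = V_min + k × range/2^11 = 0 + 1579 × 10.7/2048 = 8.249658203 V.
Error = V_in − V_code = 8.247844 − (8.249658203) = −1.81 mV.

−1.81 mV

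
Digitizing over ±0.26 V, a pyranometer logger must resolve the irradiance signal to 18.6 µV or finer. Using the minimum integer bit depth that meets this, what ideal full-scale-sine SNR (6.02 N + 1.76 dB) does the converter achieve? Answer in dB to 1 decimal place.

92.1 dB

Range = 0.26 − (-0.26) = 0.52 V.
Levels needed ≥ 0.52/18.6 µV = 27960. 2^15 = 32768 suffices, so N_min = 15.
SNR = 6.02 × 15 + 1.76 = 92.06 dB.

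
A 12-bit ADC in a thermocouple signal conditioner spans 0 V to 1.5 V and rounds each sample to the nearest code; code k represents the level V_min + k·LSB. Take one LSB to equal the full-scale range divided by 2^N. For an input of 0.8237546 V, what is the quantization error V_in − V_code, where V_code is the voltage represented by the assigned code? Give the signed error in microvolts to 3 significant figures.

+146 µV

V_FS = 1.5 V. LSB = 1.5 V / 2^12 ≈ 366.2 µV.
Position in LSBs: (0.8237546 − (0)) × 4096/1.5 = 2249.3992; rounding gives k = 2249.
V_code = 0 + (2249/4096) × 1.5 = 0.8236083984 V.
e = 0.8237546 − (0.8236083984) = +146 µV.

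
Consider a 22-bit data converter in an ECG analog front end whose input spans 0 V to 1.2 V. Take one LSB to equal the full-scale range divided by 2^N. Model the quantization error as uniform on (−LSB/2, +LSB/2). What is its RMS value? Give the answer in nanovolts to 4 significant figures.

V_FS = 1.2 V.
LSB = 1.2 V / 2^22 = 286.102 nV.
σ_q = LSB/√12 = 286.102 nV/3.4641 = 82.59 nV.

82.59 nV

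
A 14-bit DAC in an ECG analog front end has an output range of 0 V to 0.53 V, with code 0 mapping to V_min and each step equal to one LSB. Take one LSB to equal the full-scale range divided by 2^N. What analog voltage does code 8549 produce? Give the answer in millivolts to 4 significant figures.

Span = 0.53 V. LSB = 0.53 V / 2^14.
V_out = 0 + 8549 × (0.53/16384) V
      = 0 V + 0.276548 V = 0.276548 V.

276.5 mV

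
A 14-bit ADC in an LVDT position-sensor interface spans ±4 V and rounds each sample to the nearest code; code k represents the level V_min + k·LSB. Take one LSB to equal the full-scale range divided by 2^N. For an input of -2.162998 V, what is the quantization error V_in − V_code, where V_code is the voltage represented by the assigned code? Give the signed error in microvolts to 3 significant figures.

Span: 4 V − (-4 V) = 8 V. LSB = 8 V / 2^14 ≈ 488.3 µV.
(-2.162998 − (-4)) / LSB = 1.837002 × 16384/8 = 3762.1801. Nearest integer: k = 3762.
V_code = V_min + k × range/2^14 = -4 + 3762 × 8/16384 = -2.1630859375 V.
e = -2.162998 − (-2.1630859375) = +87.9 µV.

+87.9 µV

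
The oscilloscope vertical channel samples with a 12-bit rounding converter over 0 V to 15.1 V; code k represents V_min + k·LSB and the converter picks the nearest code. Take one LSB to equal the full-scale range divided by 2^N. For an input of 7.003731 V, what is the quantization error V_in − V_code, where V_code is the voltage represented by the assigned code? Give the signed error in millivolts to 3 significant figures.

−0.664 mV

Span = 15.1 V. LSB = 15.1 V / 2^12 ≈ 3.687 mV.
(7.003731 − (0)) / LSB = 7.003731 × 4096/15.1 = 1899.8200. Nearest integer: k = 1900.
V_code = 0 + (1900/4096) × 15.1 = 7.004394531 V.
Error = V_in − V_code = 7.003731 − (7.004394531) = −0.664 mV.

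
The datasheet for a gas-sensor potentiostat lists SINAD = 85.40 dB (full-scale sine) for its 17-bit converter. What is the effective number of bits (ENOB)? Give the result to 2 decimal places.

(85.40 − 1.76) / 6.02 = 83.64/6.02 = 13.8937 effective bits.

13.89 bits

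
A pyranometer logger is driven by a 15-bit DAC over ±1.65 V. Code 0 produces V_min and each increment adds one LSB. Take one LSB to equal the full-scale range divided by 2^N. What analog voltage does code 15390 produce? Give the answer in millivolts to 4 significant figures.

-100.1 mV

Span: 1.65 V − (-1.65 V) = 3.3 V. LSB = 3.3 V / 2^15.
V_out = V_min + code × LSB = -1.65 V + 15390 × 3.3 V / 32768
      = -1.65 V + 1.54990 V = -0.100104 V.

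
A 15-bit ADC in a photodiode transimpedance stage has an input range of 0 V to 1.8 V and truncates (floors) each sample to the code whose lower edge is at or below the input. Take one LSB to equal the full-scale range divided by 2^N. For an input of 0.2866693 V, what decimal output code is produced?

V_FS = 1.8 V. LSB = 1.8 V / 2^15 ≈ 54.93 µV.
(V_in − V_min) × 2^15/range = (0.2866693 − (0)) × 32768/1.8 = 5218.655.
Floor → code = 5218.

5218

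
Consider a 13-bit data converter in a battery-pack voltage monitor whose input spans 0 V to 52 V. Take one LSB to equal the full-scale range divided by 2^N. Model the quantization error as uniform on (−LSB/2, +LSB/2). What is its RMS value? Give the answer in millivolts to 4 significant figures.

1.832 mV

Range is 52 V.
One LSB is 52 V / 8192 = 6.34766 mV.
σ_q = LSB/√12 = 6.34766 mV/3.4641 = 1.832 mV.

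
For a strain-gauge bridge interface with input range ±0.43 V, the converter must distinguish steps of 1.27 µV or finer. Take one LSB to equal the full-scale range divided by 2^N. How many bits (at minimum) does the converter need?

20 bits

Span: 0.43 V − (-0.43 V) = 0.86 V.
0.86 V / 1.27 µV = 677200. Since 2^19 = 524288 and 2^20 = 1048576, N = 20.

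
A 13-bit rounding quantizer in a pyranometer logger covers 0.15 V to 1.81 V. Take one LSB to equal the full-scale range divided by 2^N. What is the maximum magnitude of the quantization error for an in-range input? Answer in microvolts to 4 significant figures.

101.3 µV

Range = 1.81 − (0.15) = 1.66 V.
Step size = 1.66/8192 V = 202.637 µV.
Worst-case error for round-to-nearest is half an LSB: 101.3 µV.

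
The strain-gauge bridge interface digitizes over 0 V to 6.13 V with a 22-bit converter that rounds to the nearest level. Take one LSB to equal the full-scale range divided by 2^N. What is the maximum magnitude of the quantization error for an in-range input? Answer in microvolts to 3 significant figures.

0.731 µV

V_FS = 6.13 V.
LSB = 6.13 V / 2^22 = 1.4615 µV.
|e|_max = LSB/2 = 0.731 µV.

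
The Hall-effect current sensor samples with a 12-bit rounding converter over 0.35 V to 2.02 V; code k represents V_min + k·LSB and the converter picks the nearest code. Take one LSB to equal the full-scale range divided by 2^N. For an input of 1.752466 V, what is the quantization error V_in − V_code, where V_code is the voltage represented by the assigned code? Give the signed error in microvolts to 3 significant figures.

−73.1 µV

Full-scale range = 2.02 V − (0.35 V) = 1.67 V. LSB = 1.67 V / 2^12 ≈ 407.7 µV.
(1.752466 − (0.35)) / LSB = 1.402466 × 4096/1.67 = 3439.8208. Nearest integer: k = 3440.
V_code = 0.35 + (3440/4096) × 1.67 = 1.752539063 V.
Error = V_in − V_code = 1.752466 − (1.752539063) = −73.1 µV.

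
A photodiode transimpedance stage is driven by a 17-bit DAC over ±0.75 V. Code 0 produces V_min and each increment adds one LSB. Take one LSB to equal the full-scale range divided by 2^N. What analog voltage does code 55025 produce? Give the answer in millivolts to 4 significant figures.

-120.3 mV

Range = 0.75 − (-0.75) = 1.5 V. LSB = 1.5 V / 2^17.
V_out = V_min + code × LSB = -0.75 V + 55025 × 1.5 V / 131072
      = -0.75 V + 0.629711 V = -0.120289 V.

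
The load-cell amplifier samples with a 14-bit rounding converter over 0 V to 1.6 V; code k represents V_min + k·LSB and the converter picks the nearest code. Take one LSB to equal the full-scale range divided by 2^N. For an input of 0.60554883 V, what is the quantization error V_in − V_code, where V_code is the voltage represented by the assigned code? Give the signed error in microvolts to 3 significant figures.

Range is 1.6 V. LSB = 1.6 V / 2^14 ≈ 97.66 µV.
Position in LSBs: (0.60554883 − (0)) × 16384/1.6 = 6200.8200; rounding gives k = 6201.
Reconstructed level: 0 + 6201 × 1.6/16384 V = 0.60556640625 V.
e = 0.60554883 − (0.60556640625) = −17.6 µV.

−17.6 µV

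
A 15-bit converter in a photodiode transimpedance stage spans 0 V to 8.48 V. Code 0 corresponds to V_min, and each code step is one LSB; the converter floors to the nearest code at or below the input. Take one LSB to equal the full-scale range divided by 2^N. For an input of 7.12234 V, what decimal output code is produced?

Span = 8.48 V. LSB = 8.48 V / 2^15 ≈ 258.8 µV.
V_in − V_min = 7.12234 − (0) = 7.12234 V.
Divide by LSB: 7.12234 × 32768/8.48 = 27521.7968.
Truncating gives code 27521.

27521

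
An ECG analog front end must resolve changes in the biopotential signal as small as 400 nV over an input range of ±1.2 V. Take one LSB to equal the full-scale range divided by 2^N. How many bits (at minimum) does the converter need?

Full-scale range = 1.2 V − (-1.2 V) = 2.4 V.
2.4 V / 400 nV = 6.000e6. Since 2^22 = 4194304 and 2^23 = 8388608, N = 23.

23 bits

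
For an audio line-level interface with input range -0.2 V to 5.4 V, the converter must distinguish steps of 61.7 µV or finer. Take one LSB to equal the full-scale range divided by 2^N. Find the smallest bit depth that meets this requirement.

Range = 5.4 − (-0.2) = 5.6 V.
5.6 V / 61.7 µV = 90760. Since 2^16 = 65536 and 2^17 = 131072, N = 17.

17 bits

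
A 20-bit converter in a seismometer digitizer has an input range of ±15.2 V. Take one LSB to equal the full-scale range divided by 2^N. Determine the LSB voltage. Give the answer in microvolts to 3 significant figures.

Range = 15.2 − (-15.2) = 30.4 V.
Number of codes = 2^20 = 1048576.
LSB = 30.4 V ÷ 2^20 = 30.4/1048576 V = 29.0 µV.

29.0 µV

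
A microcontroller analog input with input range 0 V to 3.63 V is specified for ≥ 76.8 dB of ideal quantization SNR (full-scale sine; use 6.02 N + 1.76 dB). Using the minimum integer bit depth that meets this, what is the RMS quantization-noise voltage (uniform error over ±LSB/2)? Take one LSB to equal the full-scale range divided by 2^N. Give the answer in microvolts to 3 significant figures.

Span = 3.63 V.
Solving 6.02 N ≥ 76.8 − 1.76: N ≥ 12.465. Round up → N = 13.
LSB = 3.63 V ÷ 2^13 = 3.63/8192 V = 443.12 µV.
σ_q = LSB/√12 = 443.12 µV/3.4641 = 128 µV.

128 µV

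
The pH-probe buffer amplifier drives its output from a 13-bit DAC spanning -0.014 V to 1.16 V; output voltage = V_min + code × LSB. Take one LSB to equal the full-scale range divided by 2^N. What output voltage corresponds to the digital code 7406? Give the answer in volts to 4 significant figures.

Full-scale range = 1.16 V − (-0.014 V) = 1.174 V. LSB = 1.174 V / 2^13.
V_out = V_min + code × LSB = -0.014 V + 7406 × 1.174 V / 8192
      = -0.014 V + 1.06136 V = 1.04736 V.

1.047 V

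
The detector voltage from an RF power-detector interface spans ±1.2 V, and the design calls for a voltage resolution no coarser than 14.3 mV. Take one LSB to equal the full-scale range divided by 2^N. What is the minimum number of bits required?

Range = 1.2 − (-1.2) = 2.4 V.
2.4 V / 14.3 mV = 167.8. Since 2^7 = 128 and 2^8 = 256, N = 8.

8 bits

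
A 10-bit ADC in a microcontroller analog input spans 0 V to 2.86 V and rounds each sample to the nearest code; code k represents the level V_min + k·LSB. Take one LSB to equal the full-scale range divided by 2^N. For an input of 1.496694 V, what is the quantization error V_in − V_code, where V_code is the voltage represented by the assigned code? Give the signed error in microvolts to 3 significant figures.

Range is 2.86 V. LSB = 2.86 V / 2^10 ≈ 2.793 mV.
(1.496694 − (0)) / LSB = 1.496694 × 1024/2.86 = 535.8793. Nearest integer: k = 536.
V_code = 0 + (536/1024) × 2.86 = 1.497031250 V.
V_in − V_code = 1.496694 − (1.497031250) = −337 µV.

−337 µV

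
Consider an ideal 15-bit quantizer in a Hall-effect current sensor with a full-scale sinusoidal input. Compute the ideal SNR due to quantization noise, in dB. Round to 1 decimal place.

SNR = 6.02·15 + 1.76 = 92.06 dB.

92.1 dB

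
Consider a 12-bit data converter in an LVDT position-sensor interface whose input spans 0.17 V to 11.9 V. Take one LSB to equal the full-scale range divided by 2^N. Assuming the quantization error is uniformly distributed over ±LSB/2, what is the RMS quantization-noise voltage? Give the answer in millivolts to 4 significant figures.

The full-scale span is 11.9 − (0.17) = 11.73 V.
Step size = 11.73/4096 V = 2.86377 mV.
For a uniform distribution on [−LSB/2, +LSB/2], V_rms = LSB/√12 = 2.86377 mV/3.4641 = 0.8267 mV.

0.8267 mV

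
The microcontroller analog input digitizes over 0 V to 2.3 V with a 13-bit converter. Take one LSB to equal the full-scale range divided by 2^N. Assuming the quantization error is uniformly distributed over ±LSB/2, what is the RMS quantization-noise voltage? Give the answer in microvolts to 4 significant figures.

Span = 2.3 V.
LSB = 2.3 V / 2^13 = 280.762 µV.
For a uniform distribution on [−LSB/2, +LSB/2], V_rms = LSB/√12 = 280.762 µV/3.4641 = 81.05 µV.

81.05 µV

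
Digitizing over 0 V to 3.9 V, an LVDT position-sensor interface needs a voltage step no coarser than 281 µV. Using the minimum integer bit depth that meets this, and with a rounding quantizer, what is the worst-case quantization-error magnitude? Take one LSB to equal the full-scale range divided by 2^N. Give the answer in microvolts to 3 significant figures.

Span = 3.9 V.
3.9 V / 281 µV = 13880. Since 2^13 = 8192 and 2^14 = 16384, N = 14.
One LSB is 3.9 V / 16384 = 238.04 µV.
|e|_max = LSB/2 = 119 µV.

119 µV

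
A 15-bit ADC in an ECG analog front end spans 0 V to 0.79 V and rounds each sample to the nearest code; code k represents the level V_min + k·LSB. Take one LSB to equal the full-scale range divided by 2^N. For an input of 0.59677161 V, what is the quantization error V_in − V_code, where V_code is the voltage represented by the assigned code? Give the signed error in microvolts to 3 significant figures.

+4.34 µV

Span = 0.79 V. LSB = 0.79 V / 2^15 ≈ 24.11 µV.
(V_in − V_min)/LSB = (0.59677161 − (0)) × 32768/0.79 = 24753.1799 → nearest code k = 24753.
V_code = 0 + (24753/32768) × 0.79 = 0.59676727295 V.
Error = V_in − V_code = 0.59677161 − (0.59676727295) = +4.34 µV.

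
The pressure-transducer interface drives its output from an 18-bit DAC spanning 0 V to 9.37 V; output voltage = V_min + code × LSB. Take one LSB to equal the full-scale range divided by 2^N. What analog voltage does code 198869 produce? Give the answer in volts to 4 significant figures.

Full-scale range = 9.37 V. LSB = 9.37 V / 2^18.
V_out = V_min + code × LSB = 0 V + 198869 × 9.37 V / 262144
      = 0 + 7.10832 = 7.10832 V.

7.108 V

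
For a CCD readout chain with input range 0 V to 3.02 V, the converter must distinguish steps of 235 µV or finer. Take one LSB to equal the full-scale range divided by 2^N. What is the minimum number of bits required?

14 bits

V_FS = 3.02 V.
3.02 V / 235 µV = 12850. Since 2^13 = 8192 and 2^14 = 16384, N = 14.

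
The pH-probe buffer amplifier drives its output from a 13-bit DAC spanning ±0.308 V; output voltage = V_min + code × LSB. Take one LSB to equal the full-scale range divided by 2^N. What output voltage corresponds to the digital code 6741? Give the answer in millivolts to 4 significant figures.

Range = 0.308 − (-0.308) = 0.616 V. LSB = 0.616 V / 2^13.
Output = V_min + (6741/8192) × range = -0.308 + 0.822876 × 0.616 V
      = -0.308 V + 0.506892 V = 0.198892 V.

198.9 mV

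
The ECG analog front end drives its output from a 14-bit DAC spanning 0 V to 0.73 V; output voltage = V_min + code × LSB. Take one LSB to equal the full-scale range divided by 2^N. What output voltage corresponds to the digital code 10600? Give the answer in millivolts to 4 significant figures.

472.3 mV

V_FS = 0.73 V. LSB = 0.73 V / 2^14.
Output = V_min + (10600/16384) × range = 0 + 0.646973 × 0.73 V
      = 0 + 0.472290 = 0.472290 V.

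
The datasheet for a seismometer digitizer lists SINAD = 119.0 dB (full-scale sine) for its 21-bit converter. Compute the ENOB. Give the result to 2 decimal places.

(119.0 − 1.76) / 6.02 = 117.24/6.02 = 19.4751 effective bits.

19.48 bits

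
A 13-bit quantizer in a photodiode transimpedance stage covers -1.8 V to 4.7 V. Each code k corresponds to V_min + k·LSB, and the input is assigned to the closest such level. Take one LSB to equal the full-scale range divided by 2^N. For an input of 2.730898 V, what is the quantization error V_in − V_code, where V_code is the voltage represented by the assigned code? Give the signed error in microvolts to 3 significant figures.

Full-scale range = 4.7 V − (-1.8 V) = 6.5 V. LSB = 6.5 V / 2^13 ≈ 0.7935 mV.
Position in LSBs: (2.730898 − (-1.8)) × 8192/6.5 = 5710.3256; rounding gives k = 5710.
Reconstructed level: -1.8 + 5710 × 6.5/8192 V = 2.730639648 V.
Error = V_in − V_code = 2.730898 − (2.730639648) = +258 µV.

+258 µV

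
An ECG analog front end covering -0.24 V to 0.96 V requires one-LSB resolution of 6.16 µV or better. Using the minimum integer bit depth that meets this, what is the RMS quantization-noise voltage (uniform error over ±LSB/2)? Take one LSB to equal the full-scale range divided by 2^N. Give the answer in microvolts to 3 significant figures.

The full-scale span is 0.96 − (-0.24) = 1.2 V.
Need 2^N ≥ 1.2 V / 6.16 µV = 194800 → N_min = 18.
Step size = 1.2/262144 V = 4.5776 µV.
σ_q = LSB/√12 = 4.5776 µV/3.4641 = 1.32 µV.

1.32 µV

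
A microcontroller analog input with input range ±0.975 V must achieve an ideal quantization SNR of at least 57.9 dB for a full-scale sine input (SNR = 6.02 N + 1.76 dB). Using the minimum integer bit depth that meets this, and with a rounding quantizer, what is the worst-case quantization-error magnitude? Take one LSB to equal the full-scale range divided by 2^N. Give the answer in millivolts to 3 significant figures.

0.952 mV

Range = 0.975 − (-0.975) = 1.95 V.
Required N = ⌈(57.9 − 1.76)/6.02⌉ = ⌈9.326⌉ = 10.
LSB = 1.95 V / 2^10 = 1.9043 mV.
Max error for round-to-nearest is LSB/2 = 0.952 mV.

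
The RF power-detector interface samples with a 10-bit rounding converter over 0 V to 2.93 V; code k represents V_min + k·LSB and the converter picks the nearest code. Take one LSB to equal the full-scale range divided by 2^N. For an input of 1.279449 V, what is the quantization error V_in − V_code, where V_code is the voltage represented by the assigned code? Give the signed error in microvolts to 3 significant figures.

Full-scale range = 2.93 V. LSB = 2.93 V / 2^10 ≈ 2.861 mV.
Position in LSBs: (1.279449 − (0)) × 1024/2.93 = 447.1521; rounding gives k = 447.
V_code = 0 + (447/1024) × 2.93 = 1.279013672 V.
V_in − V_code = 1.279449 − (1.279013672) = +435 µV.

+435 µV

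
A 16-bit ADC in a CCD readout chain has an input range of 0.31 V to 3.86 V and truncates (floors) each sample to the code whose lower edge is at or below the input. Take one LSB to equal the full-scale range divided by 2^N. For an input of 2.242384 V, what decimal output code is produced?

35673

Full-scale range = 3.86 V − (0.31 V) = 3.55 V. LSB = 3.55 V / 2^16 ≈ 54.17 µV.
code = ⌊(V_in − V_min)/LSB⌋ = ⌊(V_in − V_min) × 2^16 / range⌋
     = ⌊(2.242384 − (0.31)) × 65536 / 3.55⌋ = ⌊1.932384 × 65536/3.55⌋
     = ⌊35673.442⌋ = 35673.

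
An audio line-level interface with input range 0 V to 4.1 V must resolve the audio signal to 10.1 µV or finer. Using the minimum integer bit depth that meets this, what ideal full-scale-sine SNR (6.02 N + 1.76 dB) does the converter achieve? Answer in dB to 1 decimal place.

116.1 dB

Full-scale range = 4.1 V.
Required number of levels: 4.1/10.1 µV = 405940; smallest N with 2^N ≥ that is 19.
Ideal SNR at N = 19: 6.02·19 + 1.76 = 116.1 dB.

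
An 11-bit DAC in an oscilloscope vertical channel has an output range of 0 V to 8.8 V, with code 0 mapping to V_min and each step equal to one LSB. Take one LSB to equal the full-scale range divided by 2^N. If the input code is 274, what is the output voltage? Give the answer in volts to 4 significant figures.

1.177 V

Span = 8.8 V. LSB = 8.8 V / 2^11.
V_out = V_min + code × LSB = 0 V + 274 × 8.8 V / 2048
      = 0 + 1.17734 = 1.17734 V.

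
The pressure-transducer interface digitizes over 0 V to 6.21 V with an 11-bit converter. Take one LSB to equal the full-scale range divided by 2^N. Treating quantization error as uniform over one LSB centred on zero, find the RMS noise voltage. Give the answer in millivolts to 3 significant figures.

Range is 6.21 V.
LSB = 6.21 V / 2^11 = 3.0322 mV.
For a uniform distribution on [−LSB/2, +LSB/2], V_rms = LSB/√12 = 3.0322 mV/3.4641 = 0.875 mV.

0.875 mV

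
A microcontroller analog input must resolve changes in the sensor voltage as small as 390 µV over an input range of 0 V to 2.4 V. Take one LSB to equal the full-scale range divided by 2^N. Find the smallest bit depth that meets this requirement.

13 bits

Range is 2.4 V.
2.4 V / 390 µV = 6154. Since 2^12 = 4096 and 2^13 = 8192, N = 13.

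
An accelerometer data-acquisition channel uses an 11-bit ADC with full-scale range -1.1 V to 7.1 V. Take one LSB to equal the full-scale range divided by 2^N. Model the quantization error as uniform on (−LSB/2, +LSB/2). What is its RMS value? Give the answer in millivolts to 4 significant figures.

1.156 mV

The full-scale span is 7.1 − (-1.1) = 8.2 V.
LSB = 8.2 V / 2^11 = 4.00391 mV.
RMS of a uniform error over width LSB is LSB/√12 = 1.156 mV.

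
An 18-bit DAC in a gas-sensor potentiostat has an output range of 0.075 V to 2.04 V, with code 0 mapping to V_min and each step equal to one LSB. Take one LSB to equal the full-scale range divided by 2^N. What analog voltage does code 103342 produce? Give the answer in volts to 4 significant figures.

0.8496 V

Range = 2.04 − (0.075) = 1.965 V. LSB = 1.965 V / 2^18.
V_out = V_min + code × LSB = 0.075 V + 103342 × 1.965 V / 262144
      = 0.075 + 0.774639 = 0.849639 V.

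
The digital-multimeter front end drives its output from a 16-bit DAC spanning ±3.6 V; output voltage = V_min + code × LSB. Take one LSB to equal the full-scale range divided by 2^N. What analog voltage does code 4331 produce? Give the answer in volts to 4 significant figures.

Span: 3.6 V − (-3.6 V) = 7.2 V. LSB = 7.2 V / 2^16.
Output = V_min + (4331/65536) × range = -3.6 + 0.0660858 × 7.2 V
      = -3.6 V + 0.475818 V = -3.12418 V.

-3.124 V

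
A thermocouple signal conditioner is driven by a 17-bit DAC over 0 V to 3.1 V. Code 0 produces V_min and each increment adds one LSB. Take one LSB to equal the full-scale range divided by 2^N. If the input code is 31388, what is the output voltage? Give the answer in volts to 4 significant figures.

Full-scale range = 3.1 V. LSB = 3.1 V / 2^17.
Output = V_min + (31388/131072) × range = 0 + 0.239471 × 3.1 V
      = 0 V + 0.742361 V = 0.742361 V.

0.7424 V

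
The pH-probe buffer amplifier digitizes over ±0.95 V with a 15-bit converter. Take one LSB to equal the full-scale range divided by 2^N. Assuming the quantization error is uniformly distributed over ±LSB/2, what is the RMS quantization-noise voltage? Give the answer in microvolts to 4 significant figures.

16.74 µV

Range = 0.95 − (-0.95) = 1.9 V.
Step size = 1.9/32768 V = 57.9834 µV.
RMS of a uniform error over width LSB is LSB/√12 = 16.74 µV.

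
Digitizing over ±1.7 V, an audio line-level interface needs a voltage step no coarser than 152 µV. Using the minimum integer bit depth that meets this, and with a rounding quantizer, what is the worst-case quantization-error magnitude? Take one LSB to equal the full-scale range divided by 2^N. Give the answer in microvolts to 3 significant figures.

51.9 µV

Span: 1.7 V − (-1.7 V) = 3.4 V.
3.4 V / 152 µV = 22370. Since 2^14 = 16384 and 2^15 = 32768, N = 15.
LSB = 3.4 V / 2^15 = 103.76 µV.
Half an LSB is 51.9 µV.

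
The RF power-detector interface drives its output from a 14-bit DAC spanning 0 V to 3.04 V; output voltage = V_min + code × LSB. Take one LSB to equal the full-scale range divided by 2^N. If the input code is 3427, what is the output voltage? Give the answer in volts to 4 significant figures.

0.6359 V

Full-scale range = 3.04 V. LSB = 3.04 V / 2^14.
V_out = V_min + code × LSB = 0 V + 3427 × 3.04 V / 16384
      = 0 V + 0.635869 V = 0.635869 V.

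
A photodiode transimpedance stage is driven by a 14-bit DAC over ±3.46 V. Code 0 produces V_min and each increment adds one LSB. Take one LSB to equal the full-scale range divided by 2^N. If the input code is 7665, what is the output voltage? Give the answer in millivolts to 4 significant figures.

-222.6 mV

Full-scale range = 3.46 V − (-3.46 V) = 6.92 V. LSB = 6.92 V / 2^14.
V_out = -3.46 + 7665 × (6.92/16384) V
      = -3.46 V + 3.23741 V = -0.222585 V.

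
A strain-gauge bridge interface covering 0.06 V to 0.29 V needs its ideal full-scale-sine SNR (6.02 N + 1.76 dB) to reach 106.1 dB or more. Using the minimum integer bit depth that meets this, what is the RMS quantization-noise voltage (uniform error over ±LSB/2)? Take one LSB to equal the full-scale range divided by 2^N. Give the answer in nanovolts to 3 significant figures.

253 nV

Span: 0.29 V − (0.06 V) = 0.23 V.
Solving 6.02 N ≥ 106.1 − 1.76: N ≥ 17.332. Round up → N = 18.
One LSB is 0.23 V / 262144 = 0.87738 µV.
V_rms = LSB/√12 = 253 nV.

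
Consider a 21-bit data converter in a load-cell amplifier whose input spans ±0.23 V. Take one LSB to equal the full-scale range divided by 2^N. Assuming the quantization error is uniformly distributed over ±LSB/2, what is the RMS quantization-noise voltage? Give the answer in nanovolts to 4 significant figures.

Full-scale range = 0.23 V − (-0.23 V) = 0.46 V.
One LSB is 0.46 V / 2097152 = 219.345 nV.
RMS of a uniform error over width LSB is LSB/√12 = 63.32 nV.

63.32 nV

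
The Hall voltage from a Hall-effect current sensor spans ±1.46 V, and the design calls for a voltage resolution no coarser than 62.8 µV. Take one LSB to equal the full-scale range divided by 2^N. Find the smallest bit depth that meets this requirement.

Span: 1.46 V − (-1.46 V) = 2.92 V.
Required number of levels: 2.92/62.8 µV = 46497; smallest N with 2^N ≥ that is 16.

16 bits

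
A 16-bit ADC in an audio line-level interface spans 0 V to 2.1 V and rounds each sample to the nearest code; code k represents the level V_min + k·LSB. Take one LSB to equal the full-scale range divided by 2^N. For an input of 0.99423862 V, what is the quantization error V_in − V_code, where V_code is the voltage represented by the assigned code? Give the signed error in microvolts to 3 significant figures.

Span = 2.1 V. LSB = 2.1 V / 2^16 ≈ 32.04 µV.
Position in LSBs: (0.99423862 − (0)) × 65536/2.1 = 31027.8201; rounding gives k = 31028.
Reconstructed level: 0 + 31028 × 2.1/65536 V = 0.99424438477 V.
V_in − V_code = 0.99423862 − (0.99424438477) = −5.76 µV.

−5.76 µV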